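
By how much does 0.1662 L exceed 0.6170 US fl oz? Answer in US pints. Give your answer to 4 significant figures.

0.1662 L = 0.351243 US pt and 0.6170 US fl oz = 0.0385625 US pt.
0.351243 − 0.0385625 ≈ 0.3127 US pt.

0.3127 US pints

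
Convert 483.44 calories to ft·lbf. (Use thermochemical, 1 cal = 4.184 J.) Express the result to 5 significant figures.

1491.9 ft·lbf

1 cal = 3.08596 ft·lbf.
Thus 483.44 × 3.08596 ≈ 1491.9 ft·lbf.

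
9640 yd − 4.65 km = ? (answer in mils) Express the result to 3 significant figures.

1.64 × 10^8 mils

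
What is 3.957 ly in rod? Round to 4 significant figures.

1 light-year = 1.88116e+15 rod.
Thus 3.957 × 1.88116e+15 ≈ 7.444e+15 rod.

7.444e+15 rods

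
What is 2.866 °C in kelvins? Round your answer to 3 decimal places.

K = °C + 273.15.
Applying the formula gives 276.016 K.

276.016 kelvins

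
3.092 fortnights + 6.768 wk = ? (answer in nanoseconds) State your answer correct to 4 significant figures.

7.833 × 10^15 nanoseconds

3.092 fortnight = 3.74008 × 10^15 ns and 6.768 wk = 4.09329 × 10^15 ns.
3.74008 × 10^15 + 4.09329 × 10^15 ≈ 7.833 × 10^15 ns.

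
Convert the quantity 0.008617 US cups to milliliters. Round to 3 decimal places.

2.039 mL

1 US cup = 236.588 mL.
Thus 0.008617 × 236.588 ≈ 2.039 mL.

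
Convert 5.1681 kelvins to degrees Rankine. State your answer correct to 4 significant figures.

°R = K × 9/5.
Applying the formula gives 9.303 °R.

9.303 degrees Rankine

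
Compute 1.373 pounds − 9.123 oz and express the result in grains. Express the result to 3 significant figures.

1.373 lb = 9611.00 gr and 9.123 oz = 3991.31 gr.
9611.00 − 3991.31 ≈ 5620 gr.

5620 grains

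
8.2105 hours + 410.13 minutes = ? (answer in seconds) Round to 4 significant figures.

8.2105 h = 29557.8 s and 410.13 min = 24607.8 s.
29557.8 + 24607.8 ≈ 54170 s.

54170 s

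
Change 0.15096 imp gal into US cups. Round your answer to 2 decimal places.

2.90 US cups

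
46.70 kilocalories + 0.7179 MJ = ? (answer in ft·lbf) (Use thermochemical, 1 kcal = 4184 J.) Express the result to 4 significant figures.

46.70 kcal = 144114 ft·lbf and 0.7179 MJ = 529496 ft·lbf.
144114 + 529496 ≈ 673600 ft·lbf.

673600 ft·lbf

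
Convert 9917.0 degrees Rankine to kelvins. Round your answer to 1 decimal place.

5509.4 kelvins

°R = K × 9/5.
Applying the formula gives 5509.4 K.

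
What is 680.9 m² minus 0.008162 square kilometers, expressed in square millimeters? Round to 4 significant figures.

-7.481 × 10^9 mm²

680.9 m² = 6.80900 × 10^8 mm² and 0.008162 km² = 8.16200 × 10^9 mm².
6.80900 × 10^8 − 8.16200 × 10^9 ≈ -7.481 × 10^9 mm².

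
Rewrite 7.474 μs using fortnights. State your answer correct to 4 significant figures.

6.179e-12 fortnights

1 microsecond = 8.26720e-13 fortnight.
7.474 × 8.26720e-13 ≈ 6.179e-12 fortnight.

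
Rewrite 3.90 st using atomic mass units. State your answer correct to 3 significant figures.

1.49e+28 atomic mass units

1 st = 3.82424e+27 atomic mass units.
So 3.90 × 3.82424e+27 ≈ 1.49e+28 u.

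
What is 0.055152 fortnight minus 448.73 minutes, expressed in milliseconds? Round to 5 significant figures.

3.9788 × 10^7 milliseconds

0.055152 fortnight = 6.67119 × 10^7 ms and 448.73 min = 2.69238 × 10^7 ms.
6.67119 × 10^7 − 2.69238 × 10^7 ≈ 3.9788 × 10^7 ms.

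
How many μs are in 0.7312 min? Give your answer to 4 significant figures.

4.387e+7 μs

1 min = 6.00000e+7 μs.
So 0.7312 × 6.00000e+7 ≈ 4.387e+7 μs.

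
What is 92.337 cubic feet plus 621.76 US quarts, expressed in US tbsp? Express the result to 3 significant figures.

92.337 ft³ = 176827 US tbsp and 621.76 US qt = 39792.6 US tbsp.
176827 + 39792.6 ≈ 217000 US tbsp.

217000 US tablespoons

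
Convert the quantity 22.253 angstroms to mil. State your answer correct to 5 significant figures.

1 Å = 3.93701 × 10^-6 mil.
So 22.253 × 3.93701 × 10^-6 ≈ 8.7610 × 10^-5 mil.

8.7610 × 10^-5 mil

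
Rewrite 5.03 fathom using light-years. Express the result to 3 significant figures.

9.72e-16 light-years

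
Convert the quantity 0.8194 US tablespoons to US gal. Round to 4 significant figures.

1 US tablespoon = 0.00390625 US gal.
0.8194 × 0.00390625 ≈ 0.003201 US gal.

0.003201 US gal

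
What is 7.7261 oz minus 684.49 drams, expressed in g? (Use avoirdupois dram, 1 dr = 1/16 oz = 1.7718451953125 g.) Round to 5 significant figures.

-993.78 grams

7.7261 oz = 219.031 g and 684.49 dr = 1212.81 g.
219.031 − 1212.81 ≈ -993.78 g.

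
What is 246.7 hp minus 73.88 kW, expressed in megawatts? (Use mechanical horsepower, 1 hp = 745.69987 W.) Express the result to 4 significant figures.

0.1101 megawatts

246.7 hp = 0.183964 MW and 73.88 kW = 0.0738800 MW.
0.183964 − 0.0738800 ≈ 0.1101 MW.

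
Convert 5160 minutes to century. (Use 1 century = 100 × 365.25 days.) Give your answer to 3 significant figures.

1 minute = 1.90129e-8 centuries.
So 5160 × 1.90129e-8 ≈ 9.81e-5 century.

9.81e-5 century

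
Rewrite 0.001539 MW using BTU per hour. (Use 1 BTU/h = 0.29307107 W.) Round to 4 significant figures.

5251 BTU per hour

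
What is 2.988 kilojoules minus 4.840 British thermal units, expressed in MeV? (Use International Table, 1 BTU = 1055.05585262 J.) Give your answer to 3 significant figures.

2.988 kJ = 1.86496 × 10^16 MeV and 4.840 BTU = 3.18721 × 10^16 MeV.
1.86496 × 10^16 − 3.18721 × 10^16 ≈ -1.32 × 10^16 MeV.

-1.32 × 10^16 MeV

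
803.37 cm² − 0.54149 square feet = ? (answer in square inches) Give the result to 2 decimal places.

803.37 cm² = 124.523 in² and 0.54149 ft² = 77.9746 in².
124.523 − 77.9746 ≈ 46.55 in².

46.55 in²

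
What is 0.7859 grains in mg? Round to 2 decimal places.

50.93 mg

1 gr = 64.7989 milligrams.
Thus 0.7859 × 64.7989 ≈ 50.93 mg.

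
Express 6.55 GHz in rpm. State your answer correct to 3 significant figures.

3.93 × 10^11 rpm

1 gigahertz = 6.00000 × 10^10 rpm.
6.55 × 6.00000 × 10^10 ≈ 3.93 × 10^11 rpm.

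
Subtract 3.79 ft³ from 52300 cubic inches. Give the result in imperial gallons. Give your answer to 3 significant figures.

52300 in³ = 188.523 imp gal and 3.79 ft³ = 23.6073 imp gal.
188.523 − 23.6073 ≈ 165 imp gal.

165 imp gal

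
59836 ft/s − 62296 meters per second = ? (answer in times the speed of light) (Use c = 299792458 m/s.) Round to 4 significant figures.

-0.0001470 times the speed of light

59836 ft/s = 6.08355 × 10^-5 c and 62296 m/s = 0.000207797 c.
6.08355 × 10^-5 − 0.000207797 ≈ -0.0001470 c.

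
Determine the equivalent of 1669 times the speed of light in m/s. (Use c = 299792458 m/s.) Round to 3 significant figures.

5.00 × 10^11 m/s

1 speed of light = 2.99792 × 10^8 m/s.
So 1669 × 2.99792 × 10^8 ≈ 5.00 × 10^11 m/s.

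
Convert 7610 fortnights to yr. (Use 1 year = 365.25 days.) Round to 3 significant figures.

292 yr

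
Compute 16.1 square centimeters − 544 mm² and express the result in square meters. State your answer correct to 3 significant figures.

0.00107 m²

16.1 cm² = 0.00161000 m² and 544 mm² = 0.000544000 m².
0.00161000 − 0.000544000 ≈ 0.00107 m².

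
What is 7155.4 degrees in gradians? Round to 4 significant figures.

7950 gradians

1 degree = 1.11111 grad.
7155.4 × 1.11111 ≈ 7950 grad.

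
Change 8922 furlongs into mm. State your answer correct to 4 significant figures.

1.795e+9 mm

1 furlong = 201168 millimeters.
Thus 8922 × 201168 ≈ 1.795e+9 mm.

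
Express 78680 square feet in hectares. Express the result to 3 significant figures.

0.731 hectares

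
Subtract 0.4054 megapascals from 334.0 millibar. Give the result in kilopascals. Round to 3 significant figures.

-372 kPa

334.0 mbar = 33.4000 kPa and 0.4054 MPa = 405.400 kPa.
33.4000 − 405.400 ≈ -372 kPa.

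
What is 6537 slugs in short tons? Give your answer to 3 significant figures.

1 slug = 0.0160870 short ton.
So 6537 × 0.0160870 ≈ 105 short ton.

105 short tons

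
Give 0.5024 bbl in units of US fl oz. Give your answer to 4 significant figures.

2701 US fluid ounces

1 oil barrel = 5376.00 US fluid ounces.
Thus 0.5024 × 5376.00 ≈ 2701 US fl oz.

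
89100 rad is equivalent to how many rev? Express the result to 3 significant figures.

1 radian = 0.159155 rev.
So 89100 × 0.159155 ≈ 14200 rev.

14200 rev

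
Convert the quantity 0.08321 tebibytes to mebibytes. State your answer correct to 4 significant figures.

1 tebibyte = 1.04858e+6 mebibytes.
0.08321 × 1.04858e+6 ≈ 87250 MiB.

87250 mebibytes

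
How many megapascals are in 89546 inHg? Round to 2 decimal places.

303.24 megapascals

1 inch of mercury = 0.00338639 MPa.
89546 × 0.00338639 ≈ 303.24 MPa.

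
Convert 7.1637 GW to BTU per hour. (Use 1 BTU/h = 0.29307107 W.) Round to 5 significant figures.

2.4444 × 10^10 BTU per hour

1 GW = 3.41214 × 10^9 BTU per hour.
Thus 7.1637 × 3.41214 × 10^9 ≈ 2.4444 × 10^10 BTU/h.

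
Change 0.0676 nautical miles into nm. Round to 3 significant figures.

1 nmi = 1.85200e+12 nm.
So 0.0676 × 1.85200e+12 ≈ 1.25e+11 nm.

1.25e+11 nm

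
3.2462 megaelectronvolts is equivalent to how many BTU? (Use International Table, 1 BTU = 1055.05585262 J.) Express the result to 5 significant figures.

4.9296 × 10^-16 British thermal units

1 MeV = 1.51857 × 10^-16 BTU.
3.2462 × 1.51857 × 10^-16 ≈ 4.9296 × 10^-16 BTU.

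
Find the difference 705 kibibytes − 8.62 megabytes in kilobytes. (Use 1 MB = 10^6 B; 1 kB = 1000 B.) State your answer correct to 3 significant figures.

705 KiB = 721.920 kB and 8.62 MB = 8620.00 kB.
721.920 − 8620.00 ≈ -7900 kB.

-7900 kB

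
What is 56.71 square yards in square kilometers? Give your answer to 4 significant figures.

4.742 × 10^-5 km²

1 square yard = 8.36127 × 10^-7 square kilometers.
Then 56.71 × 8.36127 × 10^-7 ≈ 4.742 × 10^-5 km².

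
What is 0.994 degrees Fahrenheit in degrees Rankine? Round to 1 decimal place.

460.7 degrees Rankine

°R = °F + 459.67.
Applying the formula gives 460.7 °R.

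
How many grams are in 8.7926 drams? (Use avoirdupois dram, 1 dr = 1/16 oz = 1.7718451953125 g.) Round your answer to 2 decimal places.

1 dr = 1.77185 grams.
So 8.7926 × 1.77185 ≈ 15.58 g.

15.58 g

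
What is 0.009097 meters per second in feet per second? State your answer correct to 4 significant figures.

0.02985 feet per second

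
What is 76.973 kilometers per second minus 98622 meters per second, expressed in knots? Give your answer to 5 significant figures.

76.973 km/s = 149624 kn and 98622 m/s = 191706 kn.
149624 − 191706 ≈ -42082 kn.

-42082 kn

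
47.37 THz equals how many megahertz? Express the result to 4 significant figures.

4.737e+7 MHz

1 terahertz = 1.00000e+6 MHz.
47.37 × 1.00000e+6 ≈ 4.737e+7 MHz.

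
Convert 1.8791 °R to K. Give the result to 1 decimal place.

1.0 kelvins

°R = K × 9/5.
Applying the formula gives 1.0 K.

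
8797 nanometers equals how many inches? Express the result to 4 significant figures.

1 nm = 3.93701e-8 in.
Then 8797 × 3.93701e-8 ≈ 0.0003463 in.

0.0003463 inches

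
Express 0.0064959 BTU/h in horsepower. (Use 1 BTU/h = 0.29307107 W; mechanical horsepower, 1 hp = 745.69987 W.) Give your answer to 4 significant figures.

1 BTU per hour = 0.000393015 hp.
Then 0.0064959 × 0.000393015 ≈ 2.553e-6 hp.

2.553e-6 hp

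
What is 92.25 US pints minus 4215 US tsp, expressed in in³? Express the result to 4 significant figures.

1396 cubic inches

92.25 US pt = 2663.72 in³ and 4215 US tsp = 1267.79 in³.
2663.72 − 1267.79 ≈ 1396 in³.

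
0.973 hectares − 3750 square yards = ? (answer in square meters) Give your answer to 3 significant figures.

6590 m²

0.973 ha = 9730.00 m² and 3750 yd² = 3135.48 m².
9730.00 − 3135.48 ≈ 6590 m².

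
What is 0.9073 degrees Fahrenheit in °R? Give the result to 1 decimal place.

460.6 °R

°R = °F + 459.67.
Applying the formula gives 460.6 °R.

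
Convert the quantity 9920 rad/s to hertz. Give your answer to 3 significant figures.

1 rad/s = 0.159155 Hz.
Then 9920 × 0.159155 ≈ 1580 Hz.

1580 Hz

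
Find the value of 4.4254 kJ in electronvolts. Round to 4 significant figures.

1 kilojoule = 6.24151e+21 eV.
Thus 4.4254 × 6.24151e+21 ≈ 2.762e+22 eV.

2.762e+22 eV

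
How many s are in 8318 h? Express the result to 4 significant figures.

2.994 × 10^7 s

1 h = 3600.00 seconds.
Then 8318 × 3600.00 ≈ 2.994 × 10^7 s.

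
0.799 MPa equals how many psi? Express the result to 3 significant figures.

116 pounds per square inch

1 MPa = 145.038 psi.
Then 0.799 × 145.038 ≈ 116 psi.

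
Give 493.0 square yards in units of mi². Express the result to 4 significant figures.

1 yd² = 3.22831e-7 mi².
Then 493.0 × 3.22831e-7 ≈ 0.0001592 mi².

0.0001592 mi²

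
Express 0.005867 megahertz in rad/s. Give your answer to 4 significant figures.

36860 rad/s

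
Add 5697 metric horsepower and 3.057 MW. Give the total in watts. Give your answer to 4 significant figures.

5697 PS = 4.19014 × 10^6 W and 3.057 MW = 3.05700 × 10^6 W.
4.19014 × 10^6 + 3.05700 × 10^6 ≈ 7.247 × 10^6 W.

7.247 × 10^6 watts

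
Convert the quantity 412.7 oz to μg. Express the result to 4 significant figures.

1.170e+10 micrograms

1 ounce = 2.83495e+7 μg.
Then 412.7 × 2.83495e+7 ≈ 1.170e+10 μg.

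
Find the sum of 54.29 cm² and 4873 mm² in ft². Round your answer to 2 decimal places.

54.29 cm² = 0.0584373 ft² and 4873 mm² = 0.0524525 ft².
0.0584373 + 0.0524525 ≈ 0.11 ft².

0.11 square feet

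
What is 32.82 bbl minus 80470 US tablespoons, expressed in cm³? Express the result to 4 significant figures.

4.028e+6 cubic centimeters

32.82 bbl = 5.21796e+6 cm³ and 80470 US tbsp = 1.18989e+6 cm³.
5.21796e+6 − 1.18989e+6 ≈ 4.028e+6 cm³.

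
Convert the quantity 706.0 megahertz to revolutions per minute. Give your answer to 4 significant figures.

1 megahertz = 6.00000e+7 rpm.
So 706.0 × 6.00000e+7 ≈ 4.236e+10 rpm.

4.236e+10 rpm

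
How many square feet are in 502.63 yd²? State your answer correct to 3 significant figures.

4520 ft²

1 square yard = 9.00000 ft².
Thus 502.63 × 9.00000 ≈ 4520 ft².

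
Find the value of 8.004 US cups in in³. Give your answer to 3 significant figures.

116 in³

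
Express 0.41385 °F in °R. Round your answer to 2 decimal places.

460.08 °R

°R = °F + 459.67.
Applying the formula gives 460.08 °R.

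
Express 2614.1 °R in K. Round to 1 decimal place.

1452.3 K

°R = K × 9/5.
Applying the formula gives 1452.3 K.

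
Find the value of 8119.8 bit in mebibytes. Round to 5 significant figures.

1 bit = 1.192093 × 10^-7 MiB.
So 8119.8 × 1.192093 × 10^-7 ≈ 0.00096796 MiB.

0.00096796 MiB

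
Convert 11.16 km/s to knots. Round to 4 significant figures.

1 km/s = 1943.84 knots.
11.16 × 1943.84 ≈ 21690 kn.

21690 kn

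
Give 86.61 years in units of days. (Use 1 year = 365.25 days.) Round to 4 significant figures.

31630 d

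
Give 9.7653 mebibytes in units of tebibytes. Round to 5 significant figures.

1 mebibyte = 9.53674e-7 tebibytes.
Thus 9.7653 × 9.53674e-7 ≈ 9.3129e-6 TiB.

9.3129e-6 tebibytes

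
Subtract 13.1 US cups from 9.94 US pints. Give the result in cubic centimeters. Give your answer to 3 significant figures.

9.94 US pt = 4703.37 cm³ and 13.1 US cup = 3099.31 cm³.
4703.37 − 3099.31 ≈ 1600 cm³.

1600 cm³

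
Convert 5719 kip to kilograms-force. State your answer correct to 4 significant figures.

2.594 × 10^6 kgf

1 kip = 453.592 kgf.
Thus 5719 × 453.592 ≈ 2.594 × 10^6 kgf.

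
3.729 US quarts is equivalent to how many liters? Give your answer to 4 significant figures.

1 US quart = 0.946353 L.
So 3.729 × 0.946353 ≈ 3.529 L.

3.529 L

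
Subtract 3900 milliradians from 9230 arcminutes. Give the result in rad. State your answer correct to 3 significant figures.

-1.22 rad

9230 arcmin = 2.68490 rad and 3900 mrad = 3.90000 rad.
2.68490 − 3.90000 ≈ -1.22 rad.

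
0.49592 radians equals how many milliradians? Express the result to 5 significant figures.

495.92 mrad

1 rad = 1000.00 mrad.
Thus 0.49592 × 1000.00 ≈ 495.92 mrad.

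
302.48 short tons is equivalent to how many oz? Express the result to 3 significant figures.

9.68 × 10^6 ounces

1 short ton = 32000.0 oz.
302.48 × 32000.0 ≈ 9.68 × 10^6 oz.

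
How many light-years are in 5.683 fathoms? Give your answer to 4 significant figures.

1.099e-15 light-years

1 fathom = 1.93304e-16 light-years.
5.683 × 1.93304e-16 ≈ 1.099e-15 ly.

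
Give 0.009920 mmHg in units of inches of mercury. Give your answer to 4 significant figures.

0.0003906 inches of mercury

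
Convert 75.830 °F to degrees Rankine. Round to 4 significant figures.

535.5 °R

°R = °F + 459.67.
Applying the formula gives 535.5 °R.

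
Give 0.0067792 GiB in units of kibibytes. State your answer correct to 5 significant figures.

7108.5 KiB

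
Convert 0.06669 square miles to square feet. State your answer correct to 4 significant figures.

1 square mile = 2.78784 × 10^7 ft².
So 0.06669 × 2.78784 × 10^7 ≈ 1.859 × 10^6 ft².

1.859 × 10^6 ft²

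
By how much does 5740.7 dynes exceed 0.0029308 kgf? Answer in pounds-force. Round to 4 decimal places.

5740.7 dyn = 0.0129056 lbf and 0.0029308 kgf = 0.00646131 lbf.
0.0129056 − 0.00646131 ≈ 0.0064 lbf.

0.0064 pounds-force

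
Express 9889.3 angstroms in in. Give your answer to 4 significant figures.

3.893e-5 inches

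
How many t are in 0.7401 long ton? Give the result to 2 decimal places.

0.75 t

1 long ton = 1.01605 t.
Then 0.7401 × 1.01605 ≈ 0.75 t.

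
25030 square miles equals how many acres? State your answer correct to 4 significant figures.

1 square mile = 640.000 acre.
Thus 25030 × 640.000 ≈ 1.602e+7 acre.

1.602e+7 acre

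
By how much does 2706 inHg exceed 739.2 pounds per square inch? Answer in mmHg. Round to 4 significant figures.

2706 inHg = 68732.4 mmHg and 739.2 psi = 38227.7 mmHg.
68732.4 − 38227.7 ≈ 30500 mmHg.

30500 mmHg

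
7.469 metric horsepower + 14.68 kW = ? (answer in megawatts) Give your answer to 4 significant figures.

7.469 PS = 0.00549344 MW and 14.68 kW = 0.0146800 MW.
0.00549344 + 0.0146800 ≈ 0.02017 MW.

0.02017 megawatts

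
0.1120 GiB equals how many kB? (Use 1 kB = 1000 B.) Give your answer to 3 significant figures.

1 GiB = 1.07374 × 10^6 kB.
0.1120 × 1.07374 × 10^6 ≈ 120000 kB.

120000 kB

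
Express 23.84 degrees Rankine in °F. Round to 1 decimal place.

-435.8 °F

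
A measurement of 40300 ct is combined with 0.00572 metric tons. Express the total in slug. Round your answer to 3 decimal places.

0.944 slug

40300 ct = 0.552285 slug and 0.00572 t = 0.391945 slug.
0.552285 + 0.391945 ≈ 0.944 slug.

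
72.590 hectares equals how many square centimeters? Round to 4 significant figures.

7.259 × 10^9 square centimeters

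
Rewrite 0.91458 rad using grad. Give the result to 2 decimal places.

58.22 grad

1 rad = 63.6620 gradians.
So 0.91458 × 63.6620 ≈ 58.22 grad.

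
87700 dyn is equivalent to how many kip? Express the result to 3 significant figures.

0.000197 kip

1 dyne = 2.24809e-9 kips.
So 87700 × 2.24809e-9 ≈ 0.000197 kip.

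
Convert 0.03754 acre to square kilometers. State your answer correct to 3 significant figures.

1 acre = 0.00404686 km².
Thus 0.03754 × 0.00404686 ≈ 0.000152 km².

0.000152 square kilometers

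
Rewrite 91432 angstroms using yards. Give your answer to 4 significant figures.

1 Å = 1.09361 × 10^-10 yd.
Thus 91432 × 1.09361 × 10^-10 ≈ 9.999 × 10^-6 yd.

9.999 × 10^-6 yd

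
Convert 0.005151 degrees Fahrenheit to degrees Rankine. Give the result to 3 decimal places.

°R = °F + 459.67.
Applying the formula gives 459.675 °R.

459.675 degrees Rankine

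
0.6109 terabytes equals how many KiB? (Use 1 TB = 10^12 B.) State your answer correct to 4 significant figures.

5.966 × 10^8 kibibytes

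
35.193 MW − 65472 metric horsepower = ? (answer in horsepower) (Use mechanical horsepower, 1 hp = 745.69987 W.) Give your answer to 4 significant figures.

-17380 hp

35.193 MW = 47194.6 hp and 65472 PS = 64576.3 hp.
47194.6 − 64576.3 ≈ -17380 hp.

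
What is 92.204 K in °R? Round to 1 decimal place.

°R = K × 9/5.
Applying the formula gives 166.0 °R.

166.0 degrees Rankine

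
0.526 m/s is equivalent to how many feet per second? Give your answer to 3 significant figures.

1.73 feet per second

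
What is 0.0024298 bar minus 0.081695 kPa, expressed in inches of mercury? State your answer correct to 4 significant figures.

0.0024298 bar = 0.0717520 inHg and 0.081695 kPa = 0.0241245 inHg.
0.0717520 − 0.0241245 ≈ 0.04763 inHg.

0.04763 inHg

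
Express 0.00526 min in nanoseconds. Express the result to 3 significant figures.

1 min = 6.00000e+10 ns.
0.00526 × 6.00000e+10 ≈ 3.16e+8 ns.

3.16e+8 nanoseconds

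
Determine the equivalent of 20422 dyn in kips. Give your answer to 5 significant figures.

4.5910e-5 kips

1 dyn = 2.24809e-9 kips.
So 20422 × 2.24809e-9 ≈ 4.5910e-5 kip.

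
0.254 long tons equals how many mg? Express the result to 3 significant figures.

1 long ton = 1.01605e+9 mg.
Thus 0.254 × 1.01605e+9 ≈ 2.58e+8 mg.

2.58e+8 milligrams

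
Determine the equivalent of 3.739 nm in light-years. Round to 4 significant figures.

3.952e-25 light-years

1 nanometer = 1.05700e-25 light-years.
Then 3.739 × 1.05700e-25 ≈ 3.952e-25 ly.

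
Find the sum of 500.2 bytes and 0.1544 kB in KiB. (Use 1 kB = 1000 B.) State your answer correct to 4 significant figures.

500.2 B = 0.488477 KiB and 0.1544 kB = 0.150781 KiB.
0.488477 + 0.150781 ≈ 0.6393 KiB.

0.6393 KiB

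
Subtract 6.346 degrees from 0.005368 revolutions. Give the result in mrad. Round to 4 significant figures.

0.005368 rev = 33.7281 mrad and 6.346 ° = 110.759 mrad.
33.7281 − 110.759 ≈ -77.03 mrad.

-77.03 milliradians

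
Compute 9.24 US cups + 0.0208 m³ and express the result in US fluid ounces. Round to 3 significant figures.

9.24 US cup = 73.9200 US fl oz and 0.0208 m³ = 703.332 US fl oz.
73.9200 + 703.332 ≈ 777 US fl oz.

777 US fluid ounces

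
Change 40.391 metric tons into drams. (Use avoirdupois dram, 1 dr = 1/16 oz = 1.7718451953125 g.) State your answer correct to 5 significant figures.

2.2796 × 10^7 dr

1 t = 564383 drams.
Thus 40.391 × 564383 ≈ 2.2796 × 10^7 dr.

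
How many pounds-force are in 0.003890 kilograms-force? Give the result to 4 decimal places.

0.0086 lbf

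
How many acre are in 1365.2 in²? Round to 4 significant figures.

0.0002176 acres

1 in² = 1.59423 × 10^-7 acre.
So 1365.2 × 1.59423 × 10^-7 ≈ 0.0002176 acre.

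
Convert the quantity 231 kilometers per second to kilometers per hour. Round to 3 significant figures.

832000 km/h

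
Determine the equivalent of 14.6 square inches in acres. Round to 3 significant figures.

1 square inch = 1.59423e-7 acres.
14.6 × 1.59423e-7 ≈ 2.33e-6 acre.

2.33e-6 acre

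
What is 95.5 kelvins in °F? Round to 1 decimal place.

K = (°F + 459.67) × 5/9.
Applying the formula gives -287.8 °F.

-287.8 °F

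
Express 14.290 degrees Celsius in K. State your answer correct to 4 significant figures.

K = °C + 273.15.
Applying the formula gives 287.4 K.

287.4 kelvins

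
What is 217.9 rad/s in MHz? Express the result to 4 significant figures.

1 radian per second = 1.59155e-7 MHz.
Then 217.9 × 1.59155e-7 ≈ 3.468e-5 MHz.

3.468e-5 megahertz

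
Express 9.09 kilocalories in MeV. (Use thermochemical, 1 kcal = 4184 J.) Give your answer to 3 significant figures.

1 kcal = 2.61145 × 10^16 MeV.
9.09 × 2.61145 × 10^16 ≈ 2.37 × 10^17 MeV.

2.37 × 10^17 megaelectronvolts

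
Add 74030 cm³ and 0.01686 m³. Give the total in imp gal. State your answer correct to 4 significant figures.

19.99 imperial gallons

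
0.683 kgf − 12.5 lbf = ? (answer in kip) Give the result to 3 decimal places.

0.683 kgf = 0.00150576 kip and 12.5 lbf = 0.0125000 kip.
0.00150576 − 0.0125000 ≈ -0.011 kip.

-0.011 kip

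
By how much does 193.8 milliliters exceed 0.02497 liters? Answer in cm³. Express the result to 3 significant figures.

193.8 mL = 193.800 cm³ and 0.02497 L = 24.9700 cm³.
193.800 − 24.9700 ≈ 169 cm³.

169 cm³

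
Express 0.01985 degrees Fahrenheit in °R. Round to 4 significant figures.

459.7 °R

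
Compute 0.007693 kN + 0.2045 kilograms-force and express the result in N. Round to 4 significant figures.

0.007693 kN = 7.69300 N and 0.2045 kgf = 2.00546 N.
7.69300 + 2.00546 ≈ 9.698 N.

9.698 newtons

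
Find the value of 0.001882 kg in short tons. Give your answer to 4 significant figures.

2.075e-6 short tons

1 kilogram = 0.00110231 short ton.
So 0.001882 × 0.00110231 ≈ 2.075e-6 short ton.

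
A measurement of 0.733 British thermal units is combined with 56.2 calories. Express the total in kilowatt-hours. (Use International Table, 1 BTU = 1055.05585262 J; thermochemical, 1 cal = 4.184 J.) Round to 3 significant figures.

0.000280 kWh

0.733 BTU = 0.000214821 kWh and 56.2 cal = 6.53169 × 10^-5 kWh.
0.000214821 + 6.53169 × 10^-5 ≈ 0.000280 kWh.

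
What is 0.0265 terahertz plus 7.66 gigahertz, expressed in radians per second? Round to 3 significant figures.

0.0265 THz = 1.66504 × 10^11 rad/s and 7.66 GHz = 4.81292 × 10^10 rad/s.
1.66504 × 10^11 + 4.81292 × 10^10 ≈ 2.15 × 10^11 rad/s.

2.15 × 10^11 rad/s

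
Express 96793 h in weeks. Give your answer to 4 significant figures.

576.1 wk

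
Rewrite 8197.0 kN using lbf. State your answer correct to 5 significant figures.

1 kN = 224.809 lbf.
8197.0 × 224.809 ≈ 1.8428 × 10^6 lbf.

1.8428 × 10^6 pounds-force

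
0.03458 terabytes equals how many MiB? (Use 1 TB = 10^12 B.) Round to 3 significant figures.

33000 MiB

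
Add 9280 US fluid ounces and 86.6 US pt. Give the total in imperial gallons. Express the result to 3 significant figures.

9280 US fl oz = 60.3689 imp gal and 86.6 US pt = 9.01370 imp gal.
60.3689 + 9.01370 ≈ 69.4 imp gal.

69.4 imperial gallons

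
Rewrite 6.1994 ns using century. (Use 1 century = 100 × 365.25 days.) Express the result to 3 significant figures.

1.96e-18 centuries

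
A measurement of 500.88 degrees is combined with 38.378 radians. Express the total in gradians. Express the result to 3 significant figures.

3000 grad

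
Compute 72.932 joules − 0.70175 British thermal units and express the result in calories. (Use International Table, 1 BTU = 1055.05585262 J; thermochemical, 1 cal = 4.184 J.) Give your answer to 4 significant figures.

72.932 J = 17.4312 cal and 0.70175 BTU = 176.956 cal.
17.4312 − 176.956 ≈ -159.5 cal.

-159.5 cal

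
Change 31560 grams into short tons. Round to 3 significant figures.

0.0348 short tons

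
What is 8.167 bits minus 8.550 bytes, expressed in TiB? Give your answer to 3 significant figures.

-6.85 × 10^-12 tebibytes

8.167 bit = 9.28480 × 10^-13 TiB and 8.550 B = 7.77618 × 10^-12 TiB.
9.28480 × 10^-13 − 7.77618 × 10^-12 ≈ -6.85 × 10^-12 TiB.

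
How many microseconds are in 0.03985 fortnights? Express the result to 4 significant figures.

4.820 × 10^10 μs

1 fortnight = 1.20960 × 10^12 microseconds.
Thus 0.03985 × 1.20960 × 10^12 ≈ 4.820 × 10^10 μs.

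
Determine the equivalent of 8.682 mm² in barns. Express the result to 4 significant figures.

8.682e+22 barns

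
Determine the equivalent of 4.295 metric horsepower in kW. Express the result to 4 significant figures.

3.159 kW

1 PS = 0.735499 kilowatts.
Thus 4.295 × 0.735499 ≈ 3.159 kW.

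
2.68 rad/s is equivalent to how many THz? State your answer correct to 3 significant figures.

4.27e-13 terahertz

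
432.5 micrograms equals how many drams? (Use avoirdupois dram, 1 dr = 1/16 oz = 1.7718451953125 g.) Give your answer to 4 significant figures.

1 μg = 5.64383e-7 dr.
Thus 432.5 × 5.64383e-7 ≈ 0.0002441 dr.

0.0002441 dr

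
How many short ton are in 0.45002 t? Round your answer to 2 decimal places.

0.50 short ton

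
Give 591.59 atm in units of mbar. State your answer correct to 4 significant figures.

1 atm = 1013.25 mbar.
591.59 × 1013.25 ≈ 599400 mbar.

599400 millibar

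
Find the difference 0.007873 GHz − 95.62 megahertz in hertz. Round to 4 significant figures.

0.007873 GHz = 7.87300 × 10^6 Hz and 95.62 MHz = 9.56200 × 10^7 Hz.
7.87300 × 10^6 − 9.56200 × 10^7 ≈ -8.775 × 10^7 Hz.

-8.775 × 10^7 Hz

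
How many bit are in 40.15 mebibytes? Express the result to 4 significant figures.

3.368 × 10^8 bit

1 MiB = 8.38861 × 10^6 bits.
Thus 40.15 × 8.38861 × 10^6 ≈ 3.368 × 10^8 bit.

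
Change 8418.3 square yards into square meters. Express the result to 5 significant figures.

1 yd² = 0.836127 m².
Then 8418.3 × 0.836127 ≈ 7038.8 m².

7038.8 m²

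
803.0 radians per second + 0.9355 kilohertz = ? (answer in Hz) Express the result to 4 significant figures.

1063 Hz

803.0 rad/s = 127.801 Hz and 0.9355 kHz = 935.500 Hz.
127.801 + 935.500 ≈ 1063 Hz.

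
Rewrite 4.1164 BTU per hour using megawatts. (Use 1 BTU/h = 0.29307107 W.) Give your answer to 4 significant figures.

1.206e-6 MW

1 BTU per hour = 2.93071e-7 MW.
Then 4.1164 × 2.93071e-7 ≈ 1.206e-6 MW.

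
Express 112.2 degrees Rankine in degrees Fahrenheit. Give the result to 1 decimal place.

-347.5 °F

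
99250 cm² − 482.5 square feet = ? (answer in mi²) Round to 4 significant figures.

99250 cm² = 3.83206e-6 mi² and 482.5 ft² = 1.73073e-5 mi².
3.83206e-6 − 1.73073e-5 ≈ -1.348e-5 mi².

-1.348e-5 mi²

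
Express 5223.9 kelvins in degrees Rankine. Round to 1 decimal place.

9403.0 °R

°R = K × 9/5.
Applying the formula gives 9403.0 °R.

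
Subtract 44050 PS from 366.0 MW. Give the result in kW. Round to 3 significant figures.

366.0 MW = 366000 kW and 44050 PS = 32398.7 kW.
366000 − 32398.7 ≈ 334000 kW.

334000 kilowatts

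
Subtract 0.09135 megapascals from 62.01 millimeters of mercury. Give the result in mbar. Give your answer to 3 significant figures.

-831 mbar

62.01 mmHg = 82.6732 mbar and 0.09135 MPa = 913.500 mbar.
82.6732 − 913.500 ≈ -831 mbar.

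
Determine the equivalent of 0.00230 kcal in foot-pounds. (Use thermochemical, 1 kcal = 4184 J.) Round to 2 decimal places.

1 kcal = 3085.96 foot-pounds.
So 0.00230 × 3085.96 ≈ 7.10 ft·lbf.

7.10 foot-pounds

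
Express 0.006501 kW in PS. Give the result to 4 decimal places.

1 kW = 1.35962 PS.
So 0.006501 × 1.35962 ≈ 0.0088 PS.

0.0088 PS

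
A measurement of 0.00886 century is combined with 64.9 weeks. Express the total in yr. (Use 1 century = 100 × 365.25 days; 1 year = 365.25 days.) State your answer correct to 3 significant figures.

2.13 yr

0.00886 century = 0.886000 yr and 64.9 wk = 1.24381 yr.
0.886000 + 1.24381 ≈ 2.13 yr.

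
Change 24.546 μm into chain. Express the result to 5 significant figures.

1.2202 × 10^-6 chains

1 micrometer = 4.97097 × 10^-8 chain.
24.546 × 4.97097 × 10^-8 ≈ 1.2202 × 10^-6 chain.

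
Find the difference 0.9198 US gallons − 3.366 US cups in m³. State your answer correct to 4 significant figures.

0.002685 cubic meters

0.9198 US gal = 0.00348182 m³ and 3.366 US cup = 0.000796356 m³.
0.00348182 − 0.000796356 ≈ 0.002685 m³.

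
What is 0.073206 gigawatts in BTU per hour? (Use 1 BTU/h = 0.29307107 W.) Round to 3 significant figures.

2.50 × 10^8 BTU/h

1 GW = 3.41214 × 10^9 BTU/h.
So 0.073206 × 3.41214 × 10^9 ≈ 2.50 × 10^8 BTU/h.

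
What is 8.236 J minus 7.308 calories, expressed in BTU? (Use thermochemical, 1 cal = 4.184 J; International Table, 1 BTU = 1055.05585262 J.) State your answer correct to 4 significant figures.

-0.02117 BTU

8.236 J = 0.00780622 BTU and 7.308 cal = 0.0289811 BTU.
0.00780622 − 0.0289811 ≈ -0.02117 BTU.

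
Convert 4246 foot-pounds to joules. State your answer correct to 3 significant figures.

1 ft·lbf = 1.35582 J.
Then 4246 × 1.35582 ≈ 5760 J.

5760 joules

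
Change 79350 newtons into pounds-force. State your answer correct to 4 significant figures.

17840 pounds-force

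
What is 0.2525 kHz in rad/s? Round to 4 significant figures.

1587 radians per second

1 kHz = 6283.19 rad/s.
Thus 0.2525 × 6283.19 ≈ 1587 rad/s.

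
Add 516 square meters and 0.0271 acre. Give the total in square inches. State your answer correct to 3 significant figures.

516 m² = 799802 in² and 0.0271 acre = 169989 in².
799802 + 169989 ≈ 970000 in².

970000 in²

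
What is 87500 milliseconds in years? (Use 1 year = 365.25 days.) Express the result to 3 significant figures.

1 millisecond = 3.16881e-11 yr.
Then 87500 × 3.16881e-11 ≈ 2.77e-6 yr.

2.77e-6 years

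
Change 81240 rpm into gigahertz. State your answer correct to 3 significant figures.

1.35 × 10^-6 GHz

1 rpm = 1.66667 × 10^-11 GHz.
Then 81240 × 1.66667 × 10^-11 ≈ 1.35 × 10^-6 GHz.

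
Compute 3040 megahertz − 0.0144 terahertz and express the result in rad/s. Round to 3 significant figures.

-7.14 × 10^10 radians per second

3040 MHz = 1.91009 × 10^10 rad/s and 0.0144 THz = 9.04779 × 10^10 rad/s.
1.91009 × 10^10 − 9.04779 × 10^10 ≈ -7.14 × 10^10 rad/s.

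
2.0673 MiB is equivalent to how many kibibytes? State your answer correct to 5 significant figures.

1 mebibyte = 1024.00 kibibytes.
2.0673 × 1024.00 ≈ 2116.9 KiB.

2116.9 KiB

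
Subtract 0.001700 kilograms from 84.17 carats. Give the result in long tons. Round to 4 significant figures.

84.17 ct = 1.65681e-5 long ton and 0.001700 kg = 1.67315e-6 long ton.
1.65681e-5 − 1.67315e-6 ≈ 1.489e-5 long ton.

1.489e-5 long ton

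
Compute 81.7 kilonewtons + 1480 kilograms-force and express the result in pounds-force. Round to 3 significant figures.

21600 lbf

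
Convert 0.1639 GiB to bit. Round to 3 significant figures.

1 GiB = 8.58993e+9 bit.
Then 0.1639 × 8.58993e+9 ≈ 1.41e+9 bit.

1.41e+9 bit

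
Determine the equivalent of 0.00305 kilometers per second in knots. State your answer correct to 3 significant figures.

1 kilometer per second = 1943.84 kn.
Thus 0.00305 × 1943.84 ≈ 5.93 kn.

5.93 kn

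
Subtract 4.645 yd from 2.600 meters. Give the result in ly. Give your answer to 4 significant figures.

-1.741 × 10^-16 ly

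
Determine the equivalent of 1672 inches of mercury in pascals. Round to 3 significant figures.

5.66 × 10^6 pascals

1 inch of mercury = 3386.39 pascals.
1672 × 3386.39 ≈ 5.66 × 10^6 Pa.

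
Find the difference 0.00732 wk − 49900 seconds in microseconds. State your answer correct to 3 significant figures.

-4.55 × 10^10 microseconds

0.00732 wk = 4.42714 × 10^9 μs and 49900 s = 4.99000 × 10^10 μs.
4.42714 × 10^9 − 4.99000 × 10^10 ≈ -4.55 × 10^10 μs.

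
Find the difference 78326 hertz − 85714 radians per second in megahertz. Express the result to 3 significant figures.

78326 Hz = 0.0783260 MHz and 85714 rad/s = 0.0136418 MHz.
0.0783260 − 0.0136418 ≈ 0.0647 MHz.

0.0647 megahertz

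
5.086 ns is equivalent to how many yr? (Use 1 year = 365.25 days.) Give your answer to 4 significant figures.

1.612 × 10^-16 yr

1 nanosecond = 3.16881 × 10^-17 yr.
5.086 × 3.16881 × 10^-17 ≈ 1.612 × 10^-16 yr.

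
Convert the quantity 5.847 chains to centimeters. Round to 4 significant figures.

11760 cm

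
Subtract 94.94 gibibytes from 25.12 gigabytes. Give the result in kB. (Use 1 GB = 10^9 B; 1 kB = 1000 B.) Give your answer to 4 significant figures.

-7.682e+7 kB

25.12 GB = 2.51200e+7 kB and 94.94 GiB = 1.01941e+8 kB.
2.51200e+7 − 1.01941e+8 ≈ -7.682e+7 kB.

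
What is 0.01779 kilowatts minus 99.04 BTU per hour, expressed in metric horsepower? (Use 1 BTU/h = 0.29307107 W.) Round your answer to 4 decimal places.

0.01779 kW = 0.0241877 PS and 99.04 BTU/h = 0.0394640 PS.
0.0241877 − 0.0394640 ≈ -0.0153 PS.

-0.0153 metric horsepower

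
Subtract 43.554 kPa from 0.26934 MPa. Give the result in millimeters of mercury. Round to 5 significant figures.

0.26934 MPa = 2020.22 mmHg and 43.554 kPa = 326.682 mmHg.
2020.22 − 326.682 ≈ 1693.5 mmHg.

1693.5 millimeters of mercury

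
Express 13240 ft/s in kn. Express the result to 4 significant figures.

1 ft/s = 0.592484 kn.
Then 13240 × 0.592484 ≈ 7844 kn.

7844 kn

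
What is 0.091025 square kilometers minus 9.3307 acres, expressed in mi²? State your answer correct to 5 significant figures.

0.020566 mi²

0.091025 km² = 0.0351449 mi² and 9.3307 acre = 0.0145792 mi².
0.0351449 − 0.0145792 ≈ 0.020566 mi².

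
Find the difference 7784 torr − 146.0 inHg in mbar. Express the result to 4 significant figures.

5434 mbar

7784 torr = 10377.8 mbar and 146.0 inHg = 4944.13 mbar.
10377.8 − 4944.13 ≈ 5434 mbar.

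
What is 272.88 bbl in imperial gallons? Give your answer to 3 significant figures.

9540 imp gal

1 bbl = 34.9723 imperial gallons.
Then 272.88 × 34.9723 ≈ 9540 imp gal.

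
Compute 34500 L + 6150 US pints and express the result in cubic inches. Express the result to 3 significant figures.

34500 L = 2.10532 × 10^6 in³ and 6150 US pt = 177581 in³.
2.10532 × 10^6 + 177581 ≈ 2.28 × 10^6 in³.

2.28 × 10^6 in³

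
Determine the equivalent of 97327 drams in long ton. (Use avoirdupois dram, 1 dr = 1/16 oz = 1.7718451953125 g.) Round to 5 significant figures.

1 dr = 1.74386e-6 long tons.
97327 × 1.74386e-6 ≈ 0.16972 long ton.

0.16972 long tons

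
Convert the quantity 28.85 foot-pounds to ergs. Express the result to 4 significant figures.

3.912e+8 erg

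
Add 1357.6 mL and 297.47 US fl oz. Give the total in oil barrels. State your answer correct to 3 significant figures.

0.0639 oil barrels

1357.6 mL = 0.00853905 bbl and 297.47 US fl oz = 0.0553330 bbl.
0.00853905 + 0.0553330 ≈ 0.0639 bbl.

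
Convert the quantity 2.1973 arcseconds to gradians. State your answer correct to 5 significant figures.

0.00067818 grad

1 arcsecond = 0.000308642 grad.
Then 2.1973 × 0.000308642 ≈ 0.00067818 grad.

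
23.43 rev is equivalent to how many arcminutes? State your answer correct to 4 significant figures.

506100 arcminutes

1 rev = 21600.0 arcminutes.
So 23.43 × 21600.0 ≈ 506100 arcmin.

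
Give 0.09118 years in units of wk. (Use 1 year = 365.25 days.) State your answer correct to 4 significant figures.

4.758 weeks

1 year = 52.1786 weeks.
Thus 0.09118 × 52.1786 ≈ 4.758 wk.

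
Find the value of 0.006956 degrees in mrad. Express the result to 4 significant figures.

1 degree = 17.4533 milliradians.
So 0.006956 × 17.4533 ≈ 0.1214 mrad.

0.1214 mrad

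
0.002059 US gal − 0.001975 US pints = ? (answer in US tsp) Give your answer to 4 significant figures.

0.002059 US gal = 1.58131 US tsp and 0.001975 US pt = 0.189600 US tsp.
1.58131 − 0.189600 ≈ 1.392 US tsp.

1.392 US teaspoons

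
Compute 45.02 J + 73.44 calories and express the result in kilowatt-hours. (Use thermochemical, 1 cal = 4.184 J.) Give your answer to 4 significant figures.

9.786e-5 kilowatt-hours

45.02 J = 1.25056e-5 kWh and 73.44 cal = 8.53536e-5 kWh.
1.25056e-5 + 8.53536e-5 ≈ 9.786e-5 kWh.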